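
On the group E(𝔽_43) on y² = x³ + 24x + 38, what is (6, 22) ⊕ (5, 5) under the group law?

(6, 22) + (5, 5). λ = (5 - 22)/(5 - 6) ≡ 26/42 mod 43. 42⁻¹ ≡ 42 (mod 43) since 42·42 = 1764 ≡ 1, so λ ≡ 17.
  x = λ² - 6 - 5 = 289 - 11 ≡ 20; y = λ·(6 - 20) - 22 ≡ 41. → (20, 41)

(20, 41)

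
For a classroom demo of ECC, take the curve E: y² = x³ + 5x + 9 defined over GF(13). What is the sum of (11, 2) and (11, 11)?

The two points share x = 11 and their y-coordinates satisfy 2 + 11 ≡ 0 (mod 13), so they are inverses. Their sum is 𝒪.

O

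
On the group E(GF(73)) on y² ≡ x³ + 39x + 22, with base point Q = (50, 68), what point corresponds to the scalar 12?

O

Repeated addition: build up to 12Q.
2Q: tangent at (50, 68): λ = (3·50² + 39)/(2·68) ≡ 20/63. 63⁻¹ ≡ 51 (mod 73), so λ ≡ 20·51 ≡ 71.
  x = λ² - 50 - 50 = 5041 - 100 ≡ 50; y = λ·(50 - 50) - 68 ≡ 5. → (50, 5)
3Q: (50, 5) + (50, 68): same x and y₁ ≡ -y₂, so the sum is O.
4Q: O + (50, 68) = (50, 68) (identity).
5Q: tangent at (50, 68): λ = (3·50² + 39)/(2·68) ≡ 20/63. 63⁻¹ ≡ 51 (mod 73), so λ ≡ 20·51 ≡ 71.
  x = λ² - 50 - 50 = 5041 - 100 ≡ 50; y = λ·(50 - 50) - 68 ≡ 5. → (50, 5)
6Q: (50, 5) + (50, 68): same x and y₁ ≡ -y₂, so the sum is O.
7Q: O + (50, 68) = (50, 68) (identity).
8Q: tangent at (50, 68): λ = (3·50² + 39)/(2·68) ≡ 20/63. 63⁻¹ ≡ 51 (mod 73), so λ ≡ 20·51 ≡ 71.
  x = λ² - 50 - 50 = 5041 - 100 ≡ 50; y = λ·(50 - 50) - 68 ≡ 5. → (50, 5)
9Q: (50, 5) + (50, 68): same x and y₁ ≡ -y₂, so the sum is O.
10Q: O + (50, 68) = (50, 68) (identity).
11Q: tangent at (50, 68): λ = (3·50² + 39)/(2·68) ≡ 20/63. 63⁻¹ ≡ 51 (mod 73) since 63·51 = 3213 ≡ 1, so λ ≡ 20·51 ≡ 71.
  x = λ² - 50 - 50 = 5041 - 100 ≡ 50; y = λ·(50 - 50) - 68 ≡ 5. → (50, 5)
12Q: (50, 5) + (50, 68): same x and y₁ ≡ -y₂, so the sum is O.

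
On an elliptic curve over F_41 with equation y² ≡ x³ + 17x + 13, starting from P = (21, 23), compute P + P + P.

Repeated addition: build up to 3P.
2P: tangent at (21, 23): λ = (3·21² + 17)/(2·23) ≡ 28/5. 5⁻¹ ≡ 33 (mod 41), so λ ≡ 28·33 ≡ 22.
  x = λ² - 21 - 21 = 484 - 42 ≡ 32; y = λ·(21 - 32) - 23 ≡ 22. → (32, 22)
3P: (32, 22) + (21, 23). λ = (23 - 22)/(21 - 32) ≡ 1/30 mod 41. 30⁻¹ ≡ 26 (mod 41), so λ ≡ 26.
  x = λ² - 32 - 21 = 676 - 53 ≡ 8; y = λ·(32 - 8) - 22 ≡ 28. → (8, 28)

(8, 28)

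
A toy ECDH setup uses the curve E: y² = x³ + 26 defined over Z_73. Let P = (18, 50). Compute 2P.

tangent at (18, 50): λ = (3·18² + 0)/(2·50) ≡ 23/27. 27⁻¹ ≡ 46 (mod 73) since 27·46 = 1242 ≡ 1, so λ ≡ 23·46 ≡ 36.
  x = λ² - 18 - 18 = 1296 - 36 ≡ 19; y = λ·(18 - 19) - 50 ≡ 60. → (19, 60)

(19, 60)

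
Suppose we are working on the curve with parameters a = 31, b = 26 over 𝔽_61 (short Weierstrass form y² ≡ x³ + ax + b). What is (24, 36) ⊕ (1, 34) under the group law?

(24, 36) + (1, 34). λ = (34 - 36)/(1 - 24) ≡ 59/38 mod 61. 38⁻¹ ≡ 53 (mod 61) since 38·53 = 2014 ≡ 1, so λ ≡ 16.
  x = λ² - 24 - 1 = 256 - 25 ≡ 48; y = λ·(24 - 48) - 36 ≡ 7. → (48, 7)

(48, 7)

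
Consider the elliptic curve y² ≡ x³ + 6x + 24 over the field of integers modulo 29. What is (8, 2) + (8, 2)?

(20, 13)

tangent at (8, 2): λ = (3·8² + 6)/(2·2) ≡ 24/4. 4⁻¹ ≡ 22 (mod 29), so λ ≡ 24·22 ≡ 6.
  x = λ² - 8 - 8 = 36 - 16 ≡ 20; y = λ·(8 - 20) - 2 ≡ 13. → (20, 13)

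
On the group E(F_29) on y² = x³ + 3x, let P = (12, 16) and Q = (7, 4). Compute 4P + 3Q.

First 4P:
Double-and-add on 4 = (100)₂. Start with P = (12, 16) for the leading 1-bit.
double: tangent at (12, 16): λ = (3·12² + 3)/(2·16) ≡ 0/3. 3⁻¹ ≡ 10 (mod 29), so λ ≡ 0·10 ≡ 0.
  x = λ² - 12 - 12 = 0 - 24 ≡ 5; y = λ·(12 - 5) - 16 ≡ 13. → (5, 13)
double: tangent at (5, 13): λ = (3·5² + 3)/(2·13) ≡ 20/26. 26⁻¹ ≡ 19 (mod 29) since 26·19 = 494 ≡ 1, so λ ≡ 20·19 ≡ 3.
  x = λ² - 5 - 5 = 9 - 10 ≡ 28; y = λ·(5 - 28) - 13 ≡ 5. → (28, 5)
4P = (28, 5).
Next 3Q:
Repeated addition: build up to 3Q.
2Q: tangent at (7, 4): λ = (3·7² + 3)/(2·4) ≡ 5/8. 8⁻¹ ≡ 11 (mod 29) since 8·11 = 88 ≡ 1, so λ ≡ 5·11 ≡ 26.
  x = λ² - 7 - 7 = 676 - 14 ≡ 24; y = λ·(7 - 24) - 4 ≡ 18. → (24, 18)
3Q: (24, 18) + (7, 4). λ = (4 - 18)/(7 - 24) ≡ 15/12 mod 29. 12⁻¹ ≡ 17 (mod 29), so λ ≡ 23.
  x = λ² - 24 - 7 = 529 - 31 ≡ 5; y = λ·(24 - 5) - 18 ≡ 13. → (5, 13)
3Q = (5, 13).
Finally 4P + 3Q:
(28, 5) + (5, 13). λ = (13 - 5)/(5 - 28) ≡ 8/6 mod 29. 6⁻¹ ≡ 5 (mod 29) since 6·5 = 30 ≡ 1, so λ ≡ 11.
  x = λ² - 28 - 5 = 121 - 33 ≡ 1; y = λ·(28 - 1) - 5 ≡ 2. → (1, 2)

(1, 2)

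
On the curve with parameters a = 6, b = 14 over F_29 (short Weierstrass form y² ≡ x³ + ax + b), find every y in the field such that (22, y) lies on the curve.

8, 21

x³ + 6x + 14 = 10794 ≡ 6 (mod 29).
Square roots of 6 mod 29: 8 and 21 (since 8² = 64 ≡ 6).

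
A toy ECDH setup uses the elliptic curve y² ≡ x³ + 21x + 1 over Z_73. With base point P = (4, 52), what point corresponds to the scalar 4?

Repeated addition: build up to 4P.
2P: tangent at (4, 52): λ = (3·4² + 21)/(2·52) ≡ 69/31. 31⁻¹ ≡ 33 (mod 73) since 31·33 = 1023 ≡ 1, so λ ≡ 69·33 ≡ 14.
  x = λ² - 4 - 4 = 196 - 8 ≡ 42; y = λ·(4 - 42) - 52 ≡ 0. → (42, 0)
3P: (42, 0) + (4, 52). λ = (52 - 0)/(4 - 42) ≡ 52/35 mod 73. 35⁻¹ ≡ 48 (mod 73), so λ ≡ 14.
  x = λ² - 42 - 4 = 196 - 46 ≡ 4; y = λ·(42 - 4) - 0 ≡ 21. → (4, 21)
4P: (4, 21) + (4, 52): same x and y₁ ≡ -y₂, so the sum is O.

O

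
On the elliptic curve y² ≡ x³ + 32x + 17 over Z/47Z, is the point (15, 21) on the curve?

y² = 21² ≡ 18; x³ + 32x + 17 = 3872 ≡ 18 (mod 47). 18 = 18.

yes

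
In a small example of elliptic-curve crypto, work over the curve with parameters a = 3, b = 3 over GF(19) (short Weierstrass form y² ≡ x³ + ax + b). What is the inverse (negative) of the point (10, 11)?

-(10, 11) = (10, -11 mod 19) = (10, 8).

(10, 8)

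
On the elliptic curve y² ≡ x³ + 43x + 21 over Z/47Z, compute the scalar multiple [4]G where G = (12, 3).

Double-and-add on 4 = (100)₂. Start with G = (12, 3) for the leading 1-bit.
double: tangent at (12, 3): λ = (3·12² + 43)/(2·3) ≡ 5/6. 6⁻¹ ≡ 8 (mod 47), so λ ≡ 5·8 ≡ 40.
  x = λ² - 12 - 12 = 1600 - 24 ≡ 25; y = λ·(12 - 25) - 3 ≡ 41. → (25, 41)
double: tangent at (25, 41): λ = (3·25² + 43)/(2·41) ≡ 38/35. 35⁻¹ ≡ 43 (mod 47), so λ ≡ 38·43 ≡ 36.
  x = λ² - 25 - 25 = 1296 - 50 ≡ 24; y = λ·(25 - 24) - 41 ≡ 42. → (24, 42)

(24, 42)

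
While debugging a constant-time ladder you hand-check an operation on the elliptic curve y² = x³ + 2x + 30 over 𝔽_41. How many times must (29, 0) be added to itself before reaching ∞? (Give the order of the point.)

2P: (29, 0) + (29, 0): same x and y₁ ≡ -y₂, so the sum is ∞.
2P = ∞, so the order is 2.

2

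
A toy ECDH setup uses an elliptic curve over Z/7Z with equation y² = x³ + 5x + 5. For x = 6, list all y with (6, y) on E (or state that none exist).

none

x³ + 5x + 5 = 251 ≡ 6 (mod 7).
6 is a non-residue mod 7; no y exists.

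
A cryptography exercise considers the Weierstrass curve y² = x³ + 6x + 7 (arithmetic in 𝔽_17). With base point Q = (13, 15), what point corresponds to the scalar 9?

(13, 15)

Double-and-add on 9 = (1001)₂. Start with Q = (13, 15) for the leading 1-bit.
double: tangent at (13, 15): λ = (3·13² + 6)/(2·15) ≡ 3/13. 13⁻¹ ≡ 4 (mod 17), so λ ≡ 3·4 ≡ 12.
  x = λ² - 13 - 13 = 144 - 26 ≡ 16; y = λ·(13 - 16) - 15 ≡ 0. → (16, 0)
double: (16, 0) + (16, 0): same x and y₁ ≡ -y₂, so the sum is O.
double: O + O = O (identity).
add Q: O + (13, 15) = (13, 15) (identity).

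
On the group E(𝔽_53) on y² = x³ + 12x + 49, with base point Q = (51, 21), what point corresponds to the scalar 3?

Repeated addition: build up to 3Q.
2Q: tangent at (51, 21): λ = (3·51² + 12)/(2·21) ≡ 24/42. 42⁻¹ ≡ 24 (mod 53), so λ ≡ 24·24 ≡ 46.
  x = λ² - 51 - 51 = 2116 - 102 ≡ 0; y = λ·(51 - 0) - 21 ≡ 46. → (0, 46)
3Q: (0, 46) + (51, 21). λ = (21 - 46)/(51 - 0) ≡ 28/51 mod 53. 51⁻¹ ≡ 26 (mod 53) since 51·26 = 1326 ≡ 1, so λ ≡ 39.
  x = λ² - 0 - 51 = 1521 - 51 ≡ 39; y = λ·(0 - 39) - 46 ≡ 23. → (39, 23)

(39, 23)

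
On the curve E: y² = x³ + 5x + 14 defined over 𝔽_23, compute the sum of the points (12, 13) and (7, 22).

(12, 13) + (7, 22). λ = (22 - 13)/(7 - 12) ≡ 9/18 mod 23. 18⁻¹ ≡ 9 (mod 23), so λ ≡ 12.
  x = λ² - 12 - 7 = 144 - 19 ≡ 10; y = λ·(12 - 10) - 13 ≡ 11. → (10, 11)

(10, 11)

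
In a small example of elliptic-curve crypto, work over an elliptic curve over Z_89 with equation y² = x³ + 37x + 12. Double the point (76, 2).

tangent at (76, 2): λ = (3·76² + 37)/(2·2) ≡ 10/4. 4⁻¹ ≡ 67 (mod 89) since 4·67 = 268 ≡ 1, so λ ≡ 10·67 ≡ 47.
  x = λ² - 76 - 76 = 2209 - 152 ≡ 10; y = λ·(76 - 10) - 2 ≡ 74. → (10, 74)

(10, 74)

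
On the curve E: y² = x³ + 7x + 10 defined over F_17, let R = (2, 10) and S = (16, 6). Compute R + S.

(2, 10) + (16, 6). λ = (6 - 10)/(16 - 2) ≡ 13/14 mod 17. 14⁻¹ ≡ 11 (mod 17), so λ ≡ 7.
  x = λ² - 2 - 16 = 49 - 18 ≡ 14; y = λ·(2 - 14) - 10 ≡ 8. → (14, 8)

(14, 8)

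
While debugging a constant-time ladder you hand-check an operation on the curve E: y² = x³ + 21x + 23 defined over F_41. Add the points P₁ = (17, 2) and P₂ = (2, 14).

(21, 34)

(17, 2) + (2, 14). λ = (14 - 2)/(2 - 17) ≡ 12/26 mod 41. 26⁻¹ ≡ 30 (mod 41), so λ ≡ 32.
  x = λ² - 17 - 2 = 1024 - 19 ≡ 21; y = λ·(17 - 21) - 2 ≡ 34. → (21, 34)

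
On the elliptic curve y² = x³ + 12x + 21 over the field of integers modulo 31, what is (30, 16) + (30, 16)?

tangent at (30, 16): λ = (3·30² + 12)/(2·16) ≡ 15/1. 1⁻¹ ≡ 1 (mod 31), so λ ≡ 15·1 ≡ 15.
  x = λ² - 30 - 30 = 225 - 60 ≡ 10; y = λ·(30 - 10) - 16 ≡ 5. → (10, 5)

(10, 5)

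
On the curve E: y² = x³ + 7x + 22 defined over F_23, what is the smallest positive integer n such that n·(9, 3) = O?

8

2P: tangent at (9, 3): λ = (3·9² + 7)/(2·3) ≡ 20/6. 6⁻¹ ≡ 4 (mod 23), so λ ≡ 20·4 ≡ 11.
  x = λ² - 9 - 9 = 121 - 18 ≡ 11; y = λ·(9 - 11) - 3 ≡ 21. → (11, 21)
3P: (11, 21) + (9, 3). λ = (3 - 21)/(9 - 11) ≡ 5/21 mod 23. 21⁻¹ ≡ 11 (mod 23) since 21·11 = 231 ≡ 1, so λ ≡ 9.
  x = λ² - 11 - 9 = 81 - 20 ≡ 15; y = λ·(11 - 15) - 21 ≡ 12. → (15, 12)
4P: (15, 12) + (9, 3). λ = (3 - 12)/(9 - 15) ≡ 14/17 mod 23. 17⁻¹ ≡ 19 (mod 23) since 17·19 = 323 ≡ 1, so λ ≡ 13.
  x = λ² - 15 - 9 = 169 - 24 ≡ 7; y = λ·(15 - 7) - 12 ≡ 0. → (7, 0)
5P: (7, 0) + (9, 3). λ = (3 - 0)/(9 - 7) ≡ 3/2 mod 23. 2⁻¹ ≡ 12 (mod 23), so λ ≡ 13.
  x = λ² - 7 - 9 = 169 - 16 ≡ 15; y = λ·(7 - 15) - 0 ≡ 11. → (15, 11)
6P: (15, 11) + (9, 3). λ = (3 - 11)/(9 - 15) ≡ 15/17 mod 23. 17⁻¹ ≡ 19 (mod 23), so λ ≡ 9.
  x = λ² - 15 - 9 = 81 - 24 ≡ 11; y = λ·(15 - 11) - 11 ≡ 2. → (11, 2)
7P: (11, 2) + (9, 3). λ = (3 - 2)/(9 - 11) ≡ 1/21 mod 23. 21⁻¹ ≡ 11 (mod 23), so λ ≡ 11.
  x = λ² - 11 - 9 = 121 - 20 ≡ 9; y = λ·(11 - 9) - 2 ≡ 20. → (9, 20)
8P: (9, 20) + (9, 3): same x and y₁ ≡ -y₂, so the sum is O.
8P = O, so the order is 8.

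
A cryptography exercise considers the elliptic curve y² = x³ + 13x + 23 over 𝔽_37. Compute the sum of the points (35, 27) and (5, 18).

(13, 24)

(35, 27) + (5, 18). λ = (18 - 27)/(5 - 35) ≡ 28/7 mod 37. 7⁻¹ ≡ 16 (mod 37) since 7·16 = 112 ≡ 1, so λ ≡ 4.
  x = λ² - 35 - 5 = 16 - 40 ≡ 13; y = λ·(35 - 13) - 27 ≡ 24. → (13, 24)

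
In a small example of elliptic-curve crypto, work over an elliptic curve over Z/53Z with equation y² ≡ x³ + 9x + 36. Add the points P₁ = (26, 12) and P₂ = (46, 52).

(38, 17)

(26, 12) + (46, 52). λ = (52 - 12)/(46 - 26) ≡ 40/20 mod 53. 20⁻¹ ≡ 8 (mod 53), so λ ≡ 2.
  x = λ² - 26 - 46 = 4 - 72 ≡ 38; y = λ·(26 - 38) - 12 ≡ 17. → (38, 17)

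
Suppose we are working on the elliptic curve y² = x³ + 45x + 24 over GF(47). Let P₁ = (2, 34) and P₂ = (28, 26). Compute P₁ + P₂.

(31, 40)

(2, 34) + (28, 26). λ = (26 - 34)/(28 - 2) ≡ 39/26 mod 47. 26⁻¹ ≡ 38 (mod 47), so λ ≡ 25.
  x = λ² - 2 - 28 = 625 - 30 ≡ 31; y = λ·(2 - 31) - 34 ≡ 40. → (31, 40)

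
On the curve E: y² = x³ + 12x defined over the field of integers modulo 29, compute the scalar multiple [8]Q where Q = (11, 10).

Double-and-add on 8 = (1000)₂. Start with Q = (11, 10) for the leading 1-bit.
double: tangent at (11, 10): λ = (3·11² + 12)/(2·10) ≡ 27/20. 20⁻¹ ≡ 16 (mod 29) since 20·16 = 320 ≡ 1, so λ ≡ 27·16 ≡ 26.
  x = λ² - 11 - 11 = 676 - 22 ≡ 16; y = λ·(11 - 16) - 10 ≡ 5. → (16, 5)
double: tangent at (16, 5): λ = (3·16² + 12)/(2·5) ≡ 26/10. 10⁻¹ ≡ 3 (mod 29), so λ ≡ 26·3 ≡ 20.
  x = λ² - 16 - 16 = 400 - 32 ≡ 20; y = λ·(16 - 20) - 5 ≡ 2. → (20, 2)
double: tangent at (20, 2): λ = (3·20² + 12)/(2·2) ≡ 23/4. 4⁻¹ ≡ 22 (mod 29) since 4·22 = 88 ≡ 1, so λ ≡ 23·22 ≡ 13.
  x = λ² - 20 - 20 = 169 - 40 ≡ 13; y = λ·(20 - 13) - 2 ≡ 2. → (13, 2)

(13, 2)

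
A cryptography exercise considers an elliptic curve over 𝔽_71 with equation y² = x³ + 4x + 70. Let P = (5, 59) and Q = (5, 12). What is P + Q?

The two points share x = 5 and their y-coordinates satisfy 59 + 12 ≡ 0 (mod 71), so they are inverses. Their sum is the point at infinity.

O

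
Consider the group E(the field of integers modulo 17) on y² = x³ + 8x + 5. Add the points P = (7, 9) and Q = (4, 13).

(7, 9) + (4, 13). λ = (13 - 9)/(4 - 7) ≡ 4/14 mod 17. 14⁻¹ ≡ 11 (mod 17), so λ ≡ 10.
  x = λ² - 7 - 4 = 100 - 11 ≡ 4; y = λ·(7 - 4) - 9 ≡ 4. → (4, 4)

(4, 4)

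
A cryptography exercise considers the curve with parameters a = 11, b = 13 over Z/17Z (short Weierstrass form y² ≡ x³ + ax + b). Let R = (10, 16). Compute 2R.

(16, 16)

tangent at (10, 16): λ = (3·10² + 11)/(2·16) ≡ 5/15. 15⁻¹ ≡ 8 (mod 17), so λ ≡ 5·8 ≡ 6.
  x = λ² - 10 - 10 = 36 - 20 ≡ 16; y = λ·(10 - 16) - 16 ≡ 16. → (16, 16)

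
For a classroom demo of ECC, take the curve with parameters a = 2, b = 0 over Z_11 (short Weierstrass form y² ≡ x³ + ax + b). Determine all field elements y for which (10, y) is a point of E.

x³ + 2x + 0 = 1020 ≡ 8 (mod 11).
8 is a non-residue mod 11; no y exists.

none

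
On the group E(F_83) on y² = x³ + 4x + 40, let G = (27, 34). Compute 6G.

(49, 5)

Double-and-add on 6 = (110)₂. Start with G = (27, 34) for the leading 1-bit.
double: tangent at (27, 34): λ = (3·27² + 4)/(2·34) ≡ 33/68. 68⁻¹ ≡ 11 (mod 83) since 68·11 = 748 ≡ 1, so λ ≡ 33·11 ≡ 31.
  x = λ² - 27 - 27 = 961 - 54 ≡ 77; y = λ·(27 - 77) - 34 ≡ 76. → (77, 76)
add G: (77, 76) + (27, 34). λ = (34 - 76)/(27 - 77) ≡ 41/33 mod 83. 33⁻¹ ≡ 78 (mod 83), so λ ≡ 44.
  x = λ² - 77 - 27 = 1936 - 104 ≡ 6; y = λ·(77 - 6) - 76 ≡ 60. → (6, 60)
double: tangent at (6, 60): λ = (3·6² + 4)/(2·60) ≡ 29/37. 37⁻¹ ≡ 9 (mod 83), so λ ≡ 29·9 ≡ 12.
  x = λ² - 6 - 6 = 144 - 12 ≡ 49; y = λ·(6 - 49) - 60 ≡ 5. → (49, 5)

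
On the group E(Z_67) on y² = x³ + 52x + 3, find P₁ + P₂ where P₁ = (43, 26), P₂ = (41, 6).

(16, 43)

(43, 26) + (41, 6). λ = (6 - 26)/(41 - 43) ≡ 47/65 mod 67. 65⁻¹ ≡ 33 (mod 67), so λ ≡ 10.
  x = λ² - 43 - 41 = 100 - 84 ≡ 16; y = λ·(43 - 16) - 26 ≡ 43. → (16, 43)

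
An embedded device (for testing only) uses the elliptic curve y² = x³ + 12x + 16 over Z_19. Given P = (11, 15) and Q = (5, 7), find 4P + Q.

First 4P:
Double-and-add on 4 = (100)₂. Start with P = (11, 15) for the leading 1-bit.
double: tangent at (11, 15): λ = (3·11² + 12)/(2·15) ≡ 14/11. 11⁻¹ ≡ 7 (mod 19) since 11·7 = 77 ≡ 1, so λ ≡ 14·7 ≡ 3.
  x = λ² - 11 - 11 = 9 - 22 ≡ 6; y = λ·(11 - 6) - 15 ≡ 0. → (6, 0)
double: (6, 0) + (6, 0): same x and y₁ ≡ -y₂, so the sum is the point at infinity.
4P = the point at infinity.
Finally 4P + Q:
the point at infinity + (5, 7) = (5, 7) (identity).

(5, 7)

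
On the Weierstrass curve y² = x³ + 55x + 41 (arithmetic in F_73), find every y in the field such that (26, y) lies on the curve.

33, 40

x³ + 55x + 41 = 19047 ≡ 67 (mod 73).
Square roots of 67 mod 73: 33 and 40 (since 33² = 1089 ≡ 67).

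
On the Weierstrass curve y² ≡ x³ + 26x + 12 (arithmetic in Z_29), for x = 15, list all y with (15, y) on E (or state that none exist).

x³ + 26x + 12 = 3777 ≡ 7 (mod 29).
Square roots of 7 mod 29: 6 and 23 (since 6² = 36 ≡ 7).

6, 23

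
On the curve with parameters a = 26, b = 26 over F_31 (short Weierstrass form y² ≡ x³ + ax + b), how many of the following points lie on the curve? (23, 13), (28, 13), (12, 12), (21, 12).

(23, 13): 13² ≡ 14, rhs ≡ 19 → off.
(28, 13): 13² ≡ 14, rhs ≡ 14 → on.
(12, 12): 12² ≡ 20, rhs ≡ 20 → on.
(21, 12): 12² ≡ 20, rhs ≡ 6 → off.

2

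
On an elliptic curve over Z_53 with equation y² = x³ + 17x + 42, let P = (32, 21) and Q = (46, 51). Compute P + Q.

(38, 4)

(32, 21) + (46, 51). λ = (51 - 21)/(46 - 32) ≡ 30/14 mod 53. 14⁻¹ ≡ 19 (mod 53), so λ ≡ 40.
  x = λ² - 32 - 46 = 1600 - 78 ≡ 38; y = λ·(32 - 38) - 21 ≡ 4. → (38, 4)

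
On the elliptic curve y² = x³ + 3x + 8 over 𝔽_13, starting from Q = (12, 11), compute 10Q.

(12, 11)

Double-and-add on 10 = (1010)₂. Start with Q = (12, 11) for the leading 1-bit.
double: tangent at (12, 11): λ = (3·12² + 3)/(2·11) ≡ 6/9. 9⁻¹ ≡ 3 (mod 13) since 9·3 = 27 ≡ 1, so λ ≡ 6·3 ≡ 5.
  x = λ² - 12 - 12 = 25 - 24 ≡ 1; y = λ·(12 - 1) - 11 ≡ 5. → (1, 5)
double: tangent at (1, 5): λ = (3·1² + 3)/(2·5) ≡ 6/10. 10⁻¹ ≡ 4 (mod 13), so λ ≡ 6·4 ≡ 11.
  x = λ² - 1 - 1 = 121 - 2 ≡ 2; y = λ·(1 - 2) - 5 ≡ 10. → (2, 10)
add Q: (2, 10) + (12, 11). λ = (11 - 10)/(12 - 2) ≡ 1/10 mod 13. 10⁻¹ ≡ 4 (mod 13) since 10·4 = 40 ≡ 1, so λ ≡ 4.
  x = λ² - 2 - 12 = 16 - 14 ≡ 2; y = λ·(2 - 2) - 10 ≡ 3. → (2, 3)
double: tangent at (2, 3): λ = (3·2² + 3)/(2·3) ≡ 2/6. 6⁻¹ ≡ 11 (mod 13), so λ ≡ 2·11 ≡ 9.
  x = λ² - 2 - 2 = 81 - 4 ≡ 12; y = λ·(2 - 12) - 3 ≡ 11. → (12, 11)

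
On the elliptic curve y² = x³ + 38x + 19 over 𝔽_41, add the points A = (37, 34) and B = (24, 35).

(37, 34) + (24, 35). λ = (35 - 34)/(24 - 37) ≡ 1/28 mod 41. 28⁻¹ ≡ 22 (mod 41) since 28·22 = 616 ≡ 1, so λ ≡ 22.
  x = λ² - 37 - 24 = 484 - 61 ≡ 13; y = λ·(37 - 13) - 34 ≡ 2. → (13, 2)

(13, 2)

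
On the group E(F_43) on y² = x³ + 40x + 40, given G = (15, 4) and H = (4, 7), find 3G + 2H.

First 3G:
Repeated addition: build up to 3G.
2G: tangent at (15, 4): λ = (3·15² + 40)/(2·4) ≡ 27/8. 8⁻¹ ≡ 27 (mod 43) since 8·27 = 216 ≡ 1, so λ ≡ 27·27 ≡ 41.
  x = λ² - 15 - 15 = 1681 - 30 ≡ 17; y = λ·(15 - 17) - 4 ≡ 0. → (17, 0)
3G: (17, 0) + (15, 4). λ = (4 - 0)/(15 - 17) ≡ 4/41 mod 43. 41⁻¹ ≡ 21 (mod 43), so λ ≡ 41.
  x = λ² - 17 - 15 = 1681 - 32 ≡ 15; y = λ·(17 - 15) - 0 ≡ 39. → (15, 39)
3G = (15, 39).
Next 2H:
Repeated addition: build up to 2H.
2H: tangent at (4, 7): λ = (3·4² + 40)/(2·7) ≡ 2/14. 14⁻¹ ≡ 40 (mod 43) since 14·40 = 560 ≡ 1, so λ ≡ 2·40 ≡ 37.
  x = λ² - 4 - 4 = 1369 - 8 ≡ 28; y = λ·(4 - 28) - 7 ≡ 8. → (28, 8)
2H = (28, 8).
Finally 3G + 2H:
(15, 39) + (28, 8). λ = (8 - 39)/(28 - 15) ≡ 12/13 mod 43. 13⁻¹ ≡ 10 (mod 43), so λ ≡ 34.
  x = λ² - 15 - 28 = 1156 - 43 ≡ 38; y = λ·(15 - 38) - 39 ≡ 39. → (38, 39)

(38, 39)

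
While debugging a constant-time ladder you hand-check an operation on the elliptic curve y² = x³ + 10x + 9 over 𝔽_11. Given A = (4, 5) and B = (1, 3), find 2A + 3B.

First 2A:
Repeated addition: build up to 2A.
2A: tangent at (4, 5): λ = (3·4² + 10)/(2·5) ≡ 3/10. 10⁻¹ ≡ 10 (mod 11), so λ ≡ 3·10 ≡ 8.
  x = λ² - 4 - 4 = 64 - 8 ≡ 1; y = λ·(4 - 1) - 5 ≡ 8. → (1, 8)
2A = (1, 8).
Next 3B:
Repeated addition: build up to 3B.
2B: tangent at (1, 3): λ = (3·1² + 10)/(2·3) ≡ 2/6. 6⁻¹ ≡ 2 (mod 11) since 6·2 = 12 ≡ 1, so λ ≡ 2·2 ≡ 4.
  x = λ² - 1 - 1 = 16 - 2 ≡ 3; y = λ·(1 - 3) - 3 ≡ 0. → (3, 0)
3B: (3, 0) + (1, 3). λ = (3 - 0)/(1 - 3) ≡ 3/9 mod 11. 9⁻¹ ≡ 5 (mod 11) since 9·5 = 45 ≡ 1, so λ ≡ 4.
  x = λ² - 3 - 1 = 16 - 4 ≡ 1; y = λ·(3 - 1) - 0 ≡ 8. → (1, 8)
3B = (1, 8).
Finally 2A + 3B:
tangent at (1, 8): λ = (3·1² + 10)/(2·8) ≡ 2/5. 5⁻¹ ≡ 9 (mod 11), so λ ≡ 2·9 ≡ 7.
  x = λ² - 1 - 1 = 49 - 2 ≡ 3; y = λ·(1 - 3) - 8 ≡ 0. → (3, 0)

(3, 0)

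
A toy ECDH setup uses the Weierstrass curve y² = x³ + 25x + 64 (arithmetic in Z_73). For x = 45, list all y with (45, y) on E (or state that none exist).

none

x³ + 25x + 64 = 92314 ≡ 42 (mod 73).
42 is a non-residue mod 73; no y exists.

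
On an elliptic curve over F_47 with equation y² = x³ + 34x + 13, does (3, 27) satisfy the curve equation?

no

y² = 27² ≡ 24; x³ + 34x + 13 = 142 ≡ 1 (mod 47). 24 ≠ 1.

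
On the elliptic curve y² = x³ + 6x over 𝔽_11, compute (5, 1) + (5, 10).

The two points share x = 5 and their y-coordinates satisfy 1 + 10 ≡ 0 (mod 11), so they are inverses. Their sum is O.

O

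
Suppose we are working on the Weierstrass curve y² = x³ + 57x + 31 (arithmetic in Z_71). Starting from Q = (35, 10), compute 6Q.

Double-and-add on 6 = (110)₂. Start with Q = (35, 10) for the leading 1-bit.
double: tangent at (35, 10): λ = (3·35² + 57)/(2·10) ≡ 40/20. 20⁻¹ ≡ 32 (mod 71), so λ ≡ 40·32 ≡ 2.
  x = λ² - 35 - 35 = 4 - 70 ≡ 5; y = λ·(35 - 5) - 10 ≡ 50. → (5, 50)
add Q: (5, 50) + (35, 10). λ = (10 - 50)/(35 - 5) ≡ 31/30 mod 71. 30⁻¹ ≡ 45 (mod 71), so λ ≡ 46.
  x = λ² - 5 - 35 = 2116 - 40 ≡ 17; y = λ·(5 - 17) - 50 ≡ 37. → (17, 37)
double: tangent at (17, 37): λ = (3·17² + 57)/(2·37) ≡ 1/3. 3⁻¹ ≡ 24 (mod 71) since 3·24 = 72 ≡ 1, so λ ≡ 1·24 ≡ 24.
  x = λ² - 17 - 17 = 576 - 34 ≡ 45; y = λ·(17 - 45) - 37 ≡ 1. → (45, 1)

(45, 1)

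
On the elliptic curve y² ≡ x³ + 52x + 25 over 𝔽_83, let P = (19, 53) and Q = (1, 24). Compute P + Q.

(72, 23)

(19, 53) + (1, 24). λ = (24 - 53)/(1 - 19) ≡ 54/65 mod 83. 65⁻¹ ≡ 23 (mod 83) since 65·23 = 1495 ≡ 1, so λ ≡ 80.
  x = λ² - 19 - 1 = 6400 - 20 ≡ 72; y = λ·(19 - 72) - 53 ≡ 23. → (72, 23)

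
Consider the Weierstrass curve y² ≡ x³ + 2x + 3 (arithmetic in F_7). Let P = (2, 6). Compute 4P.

Repeated addition: build up to 4P.
2P: tangent at (2, 6): λ = (3·2² + 2)/(2·6) ≡ 0/5. 5⁻¹ ≡ 3 (mod 7), so λ ≡ 0·3 ≡ 0.
  x = λ² - 2 - 2 = 0 - 4 ≡ 3; y = λ·(2 - 3) - 6 ≡ 1. → (3, 1)
3P: (3, 1) + (2, 6). λ = (6 - 1)/(2 - 3) ≡ 5/6 mod 7. 6⁻¹ ≡ 6 (mod 7), so λ ≡ 2.
  x = λ² - 3 - 2 = 4 - 5 ≡ 6; y = λ·(3 - 6) - 1 ≡ 0. → (6, 0)
4P: (6, 0) + (2, 6). λ = (6 - 0)/(2 - 6) ≡ 6/3 mod 7. 3⁻¹ ≡ 5 (mod 7), so λ ≡ 2.
  x = λ² - 6 - 2 = 4 - 8 ≡ 3; y = λ·(6 - 3) - 0 ≡ 6. → (3, 6)

(3, 6)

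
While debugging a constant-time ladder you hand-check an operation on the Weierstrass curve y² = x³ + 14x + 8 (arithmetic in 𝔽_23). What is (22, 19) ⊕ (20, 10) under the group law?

(22, 19) + (20, 10). λ = (10 - 19)/(20 - 22) ≡ 14/21 mod 23. 21⁻¹ ≡ 11 (mod 23) since 21·11 = 231 ≡ 1, so λ ≡ 16.
  x = λ² - 22 - 20 = 256 - 42 ≡ 7; y = λ·(22 - 7) - 19 ≡ 14. → (7, 14)

(7, 14)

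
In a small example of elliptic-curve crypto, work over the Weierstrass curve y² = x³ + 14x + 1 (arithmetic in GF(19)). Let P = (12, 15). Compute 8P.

Repeated addition: build up to 8P.
2P: tangent at (12, 15): λ = (3·12² + 14)/(2·15) ≡ 9/11. 11⁻¹ ≡ 7 (mod 19), so λ ≡ 9·7 ≡ 6.
  x = λ² - 12 - 12 = 36 - 24 ≡ 12; y = λ·(12 - 12) - 15 ≡ 4. → (12, 4)
3P: (12, 4) + (12, 15): same x and y₁ ≡ -y₂, so the sum is the point at infinity.
4P: the point at infinity + (12, 15) = (12, 15) (identity).
5P: tangent at (12, 15): λ = (3·12² + 14)/(2·15) ≡ 9/11. 11⁻¹ ≡ 7 (mod 19), so λ ≡ 9·7 ≡ 6.
  x = λ² - 12 - 12 = 36 - 24 ≡ 12; y = λ·(12 - 12) - 15 ≡ 4. → (12, 4)
6P: (12, 4) + (12, 15): same x and y₁ ≡ -y₂, so the sum is the point at infinity.
7P: the point at infinity + (12, 15) = (12, 15) (identity).
8P: tangent at (12, 15): λ = (3·12² + 14)/(2·15) ≡ 9/11. 11⁻¹ ≡ 7 (mod 19) since 11·7 = 77 ≡ 1, so λ ≡ 9·7 ≡ 6.
  x = λ² - 12 - 12 = 36 - 24 ≡ 12; y = λ·(12 - 12) - 15 ≡ 4. → (12, 4)

(12, 4)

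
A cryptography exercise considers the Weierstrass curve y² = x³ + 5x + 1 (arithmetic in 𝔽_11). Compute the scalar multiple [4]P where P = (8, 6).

Repeated addition: build up to 4P.
2P: tangent at (8, 6): λ = (3·8² + 5)/(2·6) ≡ 10/1. 1⁻¹ ≡ 1 (mod 11), so λ ≡ 10·1 ≡ 10.
  x = λ² - 8 - 8 = 100 - 16 ≡ 7; y = λ·(8 - 7) - 6 ≡ 4. → (7, 4)
3P: (7, 4) + (8, 6). λ = (6 - 4)/(8 - 7) ≡ 2/1 mod 11. 1⁻¹ ≡ 1 (mod 11) since 1·1 = 1 ≡ 1, so λ ≡ 2.
  x = λ² - 7 - 8 = 4 - 15 ≡ 0; y = λ·(7 - 0) - 4 ≡ 10. → (0, 10)
4P: (0, 10) + (8, 6). λ = (6 - 10)/(8 - 0) ≡ 7/8 mod 11. 8⁻¹ ≡ 7 (mod 11), so λ ≡ 5.
  x = λ² - 0 - 8 = 25 - 8 ≡ 6; y = λ·(0 - 6) - 10 ≡ 4. → (6, 4)

(6, 4)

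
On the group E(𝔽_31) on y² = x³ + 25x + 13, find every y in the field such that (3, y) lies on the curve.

x³ + 25x + 13 = 115 ≡ 22 (mod 31).
22 is a non-residue mod 31; no y exists.

none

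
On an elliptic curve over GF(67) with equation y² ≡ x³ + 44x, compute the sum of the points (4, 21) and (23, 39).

(4, 21) + (23, 39). λ = (39 - 21)/(23 - 4) ≡ 18/19 mod 67. 19⁻¹ ≡ 60 (mod 67) since 19·60 = 1140 ≡ 1, so λ ≡ 8.
  x = λ² - 4 - 23 = 64 - 27 ≡ 37; y = λ·(4 - 37) - 21 ≡ 50. → (37, 50)

(37, 50)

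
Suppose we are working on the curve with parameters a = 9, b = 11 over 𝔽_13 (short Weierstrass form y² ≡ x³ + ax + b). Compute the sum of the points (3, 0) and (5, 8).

(3, 0) + (5, 8). λ = (8 - 0)/(5 - 3) ≡ 8/2 mod 13. 2⁻¹ ≡ 7 (mod 13) since 2·7 = 14 ≡ 1, so λ ≡ 4.
  x = λ² - 3 - 5 = 16 - 8 ≡ 8; y = λ·(3 - 8) - 0 ≡ 6. → (8, 6)

(8, 6)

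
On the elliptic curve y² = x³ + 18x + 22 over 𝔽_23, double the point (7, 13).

(21, 22)

tangent at (7, 13): λ = (3·7² + 18)/(2·13) ≡ 4/3. 3⁻¹ ≡ 8 (mod 23), so λ ≡ 4·8 ≡ 9.
  x = λ² - 7 - 7 = 81 - 14 ≡ 21; y = λ·(7 - 21) - 13 ≡ 22. → (21, 22)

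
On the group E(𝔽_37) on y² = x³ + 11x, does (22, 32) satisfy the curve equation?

y² = 32² ≡ 25; x³ + 11x + 0 = 10890 ≡ 12 (mod 37). 25 ≠ 12.

no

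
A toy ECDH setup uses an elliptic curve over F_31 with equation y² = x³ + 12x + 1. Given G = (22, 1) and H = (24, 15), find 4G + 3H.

(21, 20)

First 4G:
Repeated addition: build up to 4G.
2G: tangent at (22, 1): λ = (3·22² + 12)/(2·1) ≡ 7/2. 2⁻¹ ≡ 16 (mod 31), so λ ≡ 7·16 ≡ 19.
  x = λ² - 22 - 22 = 361 - 44 ≡ 7; y = λ·(22 - 7) - 1 ≡ 5. → (7, 5)
3G: (7, 5) + (22, 1). λ = (1 - 5)/(22 - 7) ≡ 27/15 mod 31. 15⁻¹ ≡ 29 (mod 31) since 15·29 = 435 ≡ 1, so λ ≡ 8.
  x = λ² - 7 - 22 = 64 - 29 ≡ 4; y = λ·(7 - 4) - 5 ≡ 19. → (4, 19)
4G: (4, 19) + (22, 1). λ = (1 - 19)/(22 - 4) ≡ 13/18 mod 31. 18⁻¹ ≡ 19 (mod 31), so λ ≡ 30.
  x = λ² - 4 - 22 = 900 - 26 ≡ 6; y = λ·(4 - 6) - 19 ≡ 14. → (6, 14)
4G = (6, 14).
Next 3H:
Repeated addition: build up to 3H.
2H: tangent at (24, 15): λ = (3·24² + 12)/(2·15) ≡ 4/30. 30⁻¹ ≡ 30 (mod 31) since 30·30 = 900 ≡ 1, so λ ≡ 4·30 ≡ 27.
  x = λ² - 24 - 24 = 729 - 48 ≡ 30; y = λ·(24 - 30) - 15 ≡ 9. → (30, 9)
3H: (30, 9) + (24, 15). λ = (15 - 9)/(24 - 30) ≡ 6/25 mod 31. 25⁻¹ ≡ 5 (mod 31) since 25·5 = 125 ≡ 1, so λ ≡ 30.
  x = λ² - 30 - 24 = 900 - 54 ≡ 9; y = λ·(30 - 9) - 9 ≡ 1. → (9, 1)
3H = (9, 1).
Finally 4G + 3H:
(6, 14) + (9, 1). λ = (1 - 14)/(9 - 6) ≡ 18/3 mod 31. 3⁻¹ ≡ 21 (mod 31), so λ ≡ 6.
  x = λ² - 6 - 9 = 36 - 15 ≡ 21; y = λ·(6 - 21) - 14 ≡ 20. → (21, 20)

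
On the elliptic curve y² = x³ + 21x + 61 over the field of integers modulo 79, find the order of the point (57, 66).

2P: tangent at (57, 66): λ = (3·57² + 21)/(2·66) ≡ 51/53. 53⁻¹ ≡ 3 (mod 79), so λ ≡ 51·3 ≡ 74.
  x = λ² - 57 - 57 = 5476 - 114 ≡ 69; y = λ·(57 - 69) - 66 ≡ 73. → (69, 73)
3P: (69, 73) + (57, 66). λ = (66 - 73)/(57 - 69) ≡ 72/67 mod 79. 67⁻¹ ≡ 46 (mod 79), so λ ≡ 73.
  x = λ² - 69 - 57 = 5329 - 126 ≡ 68; y = λ·(69 - 68) - 73 ≡ 0. → (68, 0)
4P: (68, 0) + (57, 66). λ = (66 - 0)/(57 - 68) ≡ 66/68 mod 79. 68⁻¹ ≡ 43 (mod 79), so λ ≡ 73.
  x = λ² - 68 - 57 = 5329 - 125 ≡ 69; y = λ·(68 - 69) - 0 ≡ 6. → (69, 6)
5P: (69, 6) + (57, 66). λ = (66 - 6)/(57 - 69) ≡ 60/67 mod 79. 67⁻¹ ≡ 46 (mod 79) since 67·46 = 3082 ≡ 1, so λ ≡ 74.
  x = λ² - 69 - 57 = 5476 - 126 ≡ 57; y = λ·(69 - 57) - 6 ≡ 13. → (57, 13)
6P: (57, 13) + (57, 66): same x and y₁ ≡ -y₂, so the sum is ∞.
6P = ∞, so the order is 6.

6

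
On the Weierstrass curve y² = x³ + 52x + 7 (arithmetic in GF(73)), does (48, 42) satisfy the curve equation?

no

y² = 42² ≡ 12; x³ + 52x + 7 = 113095 ≡ 18 (mod 73). 12 ≠ 18.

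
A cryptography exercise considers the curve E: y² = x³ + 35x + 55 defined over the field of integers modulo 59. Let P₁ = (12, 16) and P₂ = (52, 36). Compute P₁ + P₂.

(10, 44)

(12, 16) + (52, 36). λ = (36 - 16)/(52 - 12) ≡ 20/40 mod 59. 40⁻¹ ≡ 31 (mod 59) since 40·31 = 1240 ≡ 1, so λ ≡ 30.
  x = λ² - 12 - 52 = 900 - 64 ≡ 10; y = λ·(12 - 10) - 16 ≡ 44. → (10, 44)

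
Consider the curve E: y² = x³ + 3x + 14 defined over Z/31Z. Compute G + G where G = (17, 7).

tangent at (17, 7): λ = (3·17² + 3)/(2·7) ≡ 2/14. 14⁻¹ ≡ 20 (mod 31), so λ ≡ 2·20 ≡ 9.
  x = λ² - 17 - 17 = 81 - 34 ≡ 16; y = λ·(17 - 16) - 7 ≡ 2. → (16, 2)

(16, 2)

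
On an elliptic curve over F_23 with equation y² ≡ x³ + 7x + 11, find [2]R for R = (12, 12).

(3, 6)

tangent at (12, 12): λ = (3·12² + 7)/(2·12) ≡ 2/1. 1⁻¹ ≡ 1 (mod 23), so λ ≡ 2·1 ≡ 2.
  x = λ² - 12 - 12 = 4 - 24 ≡ 3; y = λ·(12 - 3) - 12 ≡ 6. → (3, 6)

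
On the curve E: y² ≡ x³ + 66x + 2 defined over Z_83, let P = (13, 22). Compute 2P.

tangent at (13, 22): λ = (3·13² + 66)/(2·22) ≡ 75/44. 44⁻¹ ≡ 17 (mod 83) since 44·17 = 748 ≡ 1, so λ ≡ 75·17 ≡ 30.
  x = λ² - 13 - 13 = 900 - 26 ≡ 44; y = λ·(13 - 44) - 22 ≡ 44. → (44, 44)

(44, 44)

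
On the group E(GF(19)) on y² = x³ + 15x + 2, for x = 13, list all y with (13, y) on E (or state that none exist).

0

x³ + 15x + 2 = 2394 ≡ 0 (mod 19).
Only y = 0 satisfies y² ≡ 0.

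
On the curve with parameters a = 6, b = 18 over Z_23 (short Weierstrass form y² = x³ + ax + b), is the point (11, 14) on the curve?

y² = 14² ≡ 12; x³ + 6x + 18 = 1415 ≡ 12 (mod 23). 12 = 12.

yes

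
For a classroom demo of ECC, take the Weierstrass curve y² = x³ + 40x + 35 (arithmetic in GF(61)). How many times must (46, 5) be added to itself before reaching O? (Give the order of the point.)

5

2P: tangent at (46, 5): λ = (3·46² + 40)/(2·5) ≡ 44/10. 10⁻¹ ≡ 55 (mod 61), so λ ≡ 44·55 ≡ 41.
  x = λ² - 46 - 46 = 1681 - 92 ≡ 3; y = λ·(46 - 3) - 5 ≡ 50. → (3, 50)
3P: (3, 50) + (46, 5). λ = (5 - 50)/(46 - 3) ≡ 16/43 mod 61. 43⁻¹ ≡ 44 (mod 61) since 43·44 = 1892 ≡ 1, so λ ≡ 33.
  x = λ² - 3 - 46 = 1089 - 49 ≡ 3; y = λ·(3 - 3) - 50 ≡ 11. → (3, 11)
4P: (3, 11) + (46, 5). λ = (5 - 11)/(46 - 3) ≡ 55/43 mod 61. 43⁻¹ ≡ 44 (mod 61), so λ ≡ 41.
  x = λ² - 3 - 46 = 1681 - 49 ≡ 46; y = λ·(3 - 46) - 11 ≡ 56. → (46, 56)
5P: (46, 56) + (46, 5): same x and y₁ ≡ -y₂, so the sum is O.
5P = O, so the order is 5.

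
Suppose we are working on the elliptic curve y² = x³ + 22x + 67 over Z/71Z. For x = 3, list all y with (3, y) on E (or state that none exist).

x³ + 22x + 67 = 160 ≡ 18 (mod 71).
Square roots of 18 mod 71: 35 and 36 (since 35² = 1225 ≡ 18).

35, 36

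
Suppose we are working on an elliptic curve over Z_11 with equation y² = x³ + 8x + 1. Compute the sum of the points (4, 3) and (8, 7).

(0, 1)

(4, 3) + (8, 7). λ = (7 - 3)/(8 - 4) ≡ 4/4 mod 11. 4⁻¹ ≡ 3 (mod 11), so λ ≡ 1.
  x = λ² - 4 - 8 = 1 - 12 ≡ 0; y = λ·(4 - 0) - 3 ≡ 1. → (0, 1)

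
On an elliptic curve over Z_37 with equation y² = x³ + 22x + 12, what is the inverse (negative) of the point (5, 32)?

-(5, 32) = (5, -32 mod 37) = (5, 5).

(5, 5)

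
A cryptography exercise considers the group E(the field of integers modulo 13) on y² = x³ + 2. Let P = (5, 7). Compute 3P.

(10, 1)

Repeated addition: build up to 3P.
2P: tangent at (5, 7): λ = (3·5² + 0)/(2·7) ≡ 10/1. 1⁻¹ ≡ 1 (mod 13) since 1·1 = 1 ≡ 1, so λ ≡ 10·1 ≡ 10.
  x = λ² - 5 - 5 = 100 - 10 ≡ 12; y = λ·(5 - 12) - 7 ≡ 1. → (12, 1)
3P: (12, 1) + (5, 7). λ = (7 - 1)/(5 - 12) ≡ 6/6 mod 13. 6⁻¹ ≡ 11 (mod 13) since 6·11 = 66 ≡ 1, so λ ≡ 1.
  x = λ² - 12 - 5 = 1 - 17 ≡ 10; y = λ·(12 - 10) - 1 ≡ 1. → (10, 1)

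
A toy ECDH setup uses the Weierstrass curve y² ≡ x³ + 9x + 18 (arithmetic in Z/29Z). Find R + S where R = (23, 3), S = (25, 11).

(26, 14)

(23, 3) + (25, 11). λ = (11 - 3)/(25 - 23) ≡ 8/2 mod 29. 2⁻¹ ≡ 15 (mod 29), so λ ≡ 4.
  x = λ² - 23 - 25 = 16 - 48 ≡ 26; y = λ·(23 - 26) - 3 ≡ 14. → (26, 14)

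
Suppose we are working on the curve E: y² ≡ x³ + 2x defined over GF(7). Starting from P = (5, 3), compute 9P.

Double-and-add on 9 = (1001)₂. Start with P = (5, 3) for the leading 1-bit.
double: tangent at (5, 3): λ = (3·5² + 2)/(2·3) ≡ 0/6. 6⁻¹ ≡ 6 (mod 7) since 6·6 = 36 ≡ 1, so λ ≡ 0·6 ≡ 0.
  x = λ² - 5 - 5 = 0 - 10 ≡ 4; y = λ·(5 - 4) - 3 ≡ 4. → (4, 4)
double: tangent at (4, 4): λ = (3·4² + 2)/(2·4) ≡ 1/1. 1⁻¹ ≡ 1 (mod 7) since 1·1 = 1 ≡ 1, so λ ≡ 1·1 ≡ 1.
  x = λ² - 4 - 4 = 1 - 8 ≡ 0; y = λ·(4 - 0) - 4 ≡ 0. → (0, 0)
double: (0, 0) + (0, 0): same x and y₁ ≡ -y₂, so the sum is O.
add P: O + (5, 3) = (5, 3) (identity).

(5, 3)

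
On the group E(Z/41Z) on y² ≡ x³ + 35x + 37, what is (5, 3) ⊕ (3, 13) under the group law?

(17, 16)

(5, 3) + (3, 13). λ = (13 - 3)/(3 - 5) ≡ 10/39 mod 41. 39⁻¹ ≡ 20 (mod 41), so λ ≡ 36.
  x = λ² - 5 - 3 = 1296 - 8 ≡ 17; y = λ·(5 - 17) - 3 ≡ 16. → (17, 16)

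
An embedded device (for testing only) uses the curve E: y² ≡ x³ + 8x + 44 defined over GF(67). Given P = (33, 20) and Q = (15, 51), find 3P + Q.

(48, 66)

First 3P:
Repeated addition: build up to 3P.
2P: tangent at (33, 20): λ = (3·33² + 8)/(2·20) ≡ 59/40. 40⁻¹ ≡ 62 (mod 67) since 40·62 = 2480 ≡ 1, so λ ≡ 59·62 ≡ 40.
  x = λ² - 33 - 33 = 1600 - 66 ≡ 60; y = λ·(33 - 60) - 20 ≡ 39. → (60, 39)
3P: (60, 39) + (33, 20). λ = (20 - 39)/(33 - 60) ≡ 48/40 mod 67. 40⁻¹ ≡ 62 (mod 67), so λ ≡ 28.
  x = λ² - 60 - 33 = 784 - 93 ≡ 21; y = λ·(60 - 21) - 39 ≡ 48. → (21, 48)
3P = (21, 48).
Finally 3P + Q:
(21, 48) + (15, 51). λ = (51 - 48)/(15 - 21) ≡ 3/61 mod 67. 61⁻¹ ≡ 11 (mod 67) since 61·11 = 671 ≡ 1, so λ ≡ 33.
  x = λ² - 21 - 15 = 1089 - 36 ≡ 48; y = λ·(21 - 48) - 48 ≡ 66. → (48, 66)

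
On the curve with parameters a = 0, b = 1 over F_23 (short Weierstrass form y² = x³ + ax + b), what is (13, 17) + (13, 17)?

tangent at (13, 17): λ = (3·13² + 0)/(2·17) ≡ 1/11. 11⁻¹ ≡ 21 (mod 23), so λ ≡ 1·21 ≡ 21.
  x = λ² - 13 - 13 = 441 - 26 ≡ 1; y = λ·(13 - 1) - 17 ≡ 5. → (1, 5)

(1, 5)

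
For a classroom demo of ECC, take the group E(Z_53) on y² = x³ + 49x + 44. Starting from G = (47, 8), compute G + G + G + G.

(17, 15)

Repeated addition: build up to 4G.
2G: tangent at (47, 8): λ = (3·47² + 49)/(2·8) ≡ 51/16. 16⁻¹ ≡ 10 (mod 53) since 16·10 = 160 ≡ 1, so λ ≡ 51·10 ≡ 33.
  x = λ² - 47 - 47 = 1089 - 94 ≡ 41; y = λ·(47 - 41) - 8 ≡ 31. → (41, 31)
3G: (41, 31) + (47, 8). λ = (8 - 31)/(47 - 41) ≡ 30/6 mod 53. 6⁻¹ ≡ 9 (mod 53) since 6·9 = 54 ≡ 1, so λ ≡ 5.
  x = λ² - 41 - 47 = 25 - 88 ≡ 43; y = λ·(41 - 43) - 31 ≡ 12. → (43, 12)
4G: (43, 12) + (47, 8). λ = (8 - 12)/(47 - 43) ≡ 49/4 mod 53. 4⁻¹ ≡ 40 (mod 53) since 4·40 = 160 ≡ 1, so λ ≡ 52.
  x = λ² - 43 - 47 = 2704 - 90 ≡ 17; y = λ·(43 - 17) - 12 ≡ 15. → (17, 15)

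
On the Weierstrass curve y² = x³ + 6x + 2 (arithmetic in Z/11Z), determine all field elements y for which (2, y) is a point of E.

x³ + 6x + 2 = 22 ≡ 0 (mod 11).
Only y = 0 satisfies y² ≡ 0.

0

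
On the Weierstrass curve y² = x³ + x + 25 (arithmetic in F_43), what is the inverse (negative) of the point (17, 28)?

(17, 15)

-(17, 28) = (17, -28 mod 43) = (17, 15).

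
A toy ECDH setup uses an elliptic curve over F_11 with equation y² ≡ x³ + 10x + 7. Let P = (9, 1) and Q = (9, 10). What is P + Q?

The two points share x = 9 and their y-coordinates satisfy 1 + 10 ≡ 0 (mod 11), so they are inverses. Their sum is O.

O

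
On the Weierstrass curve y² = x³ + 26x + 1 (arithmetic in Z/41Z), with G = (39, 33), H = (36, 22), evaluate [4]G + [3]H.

First 4G:
Double-and-add on 4 = (100)₂. Start with G = (39, 33) for the leading 1-bit.
double: tangent at (39, 33): λ = (3·39² + 26)/(2·33) ≡ 38/25. 25⁻¹ ≡ 23 (mod 41), so λ ≡ 38·23 ≡ 13.
  x = λ² - 39 - 39 = 169 - 78 ≡ 9; y = λ·(39 - 9) - 33 ≡ 29. → (9, 29)
double: tangent at (9, 29): λ = (3·9² + 26)/(2·29) ≡ 23/17. 17⁻¹ ≡ 29 (mod 41) since 17·29 = 493 ≡ 1, so λ ≡ 23·29 ≡ 11.
  x = λ² - 9 - 9 = 121 - 18 ≡ 21; y = λ·(9 - 21) - 29 ≡ 3. → (21, 3)
4G = (21, 3).
Next 3H:
Repeated addition: build up to 3H.
2H: tangent at (36, 22): λ = (3·36² + 26)/(2·22) ≡ 19/3. 3⁻¹ ≡ 14 (mod 41), so λ ≡ 19·14 ≡ 20.
  x = λ² - 36 - 36 = 400 - 72 ≡ 0; y = λ·(36 - 0) - 22 ≡ 1. → (0, 1)
3H: (0, 1) + (36, 22). λ = (22 - 1)/(36 - 0) ≡ 21/36 mod 41. 36⁻¹ ≡ 8 (mod 41) since 36·8 = 288 ≡ 1, so λ ≡ 4.
  x = λ² - 0 - 36 = 16 - 36 ≡ 21; y = λ·(0 - 21) - 1 ≡ 38. → (21, 38)
3H = (21, 38).
Finally 4G + 3H:
(21, 3) + (21, 38): same x and y₁ ≡ -y₂, so the sum is ∞.

O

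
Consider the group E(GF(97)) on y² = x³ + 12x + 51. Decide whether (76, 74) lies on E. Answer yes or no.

yes

y² = 74² ≡ 44; x³ + 12x + 51 = 439939 ≡ 44 (mod 97). 44 = 44.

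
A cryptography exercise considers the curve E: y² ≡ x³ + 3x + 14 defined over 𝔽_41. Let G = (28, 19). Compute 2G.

(21, 21)

tangent at (28, 19): λ = (3·28² + 3)/(2·19) ≡ 18/38. 38⁻¹ ≡ 27 (mod 41) since 38·27 = 1026 ≡ 1, so λ ≡ 18·27 ≡ 35.
  x = λ² - 28 - 28 = 1225 - 56 ≡ 21; y = λ·(28 - 21) - 19 ≡ 21. → (21, 21)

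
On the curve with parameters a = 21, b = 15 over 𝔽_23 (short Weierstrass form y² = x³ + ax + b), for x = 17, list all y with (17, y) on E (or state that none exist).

8, 15

x³ + 21x + 15 = 5285 ≡ 18 (mod 23).
Square roots of 18 mod 23: 8 and 15 (since 8² = 64 ≡ 18).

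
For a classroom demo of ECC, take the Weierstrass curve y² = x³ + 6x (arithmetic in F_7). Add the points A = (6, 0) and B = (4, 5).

(5, 1)

(6, 0) + (4, 5). λ = (5 - 0)/(4 - 6) ≡ 5/5 mod 7. 5⁻¹ ≡ 3 (mod 7) since 5·3 = 15 ≡ 1, so λ ≡ 1.
  x = λ² - 6 - 4 = 1 - 10 ≡ 5; y = λ·(6 - 5) - 0 ≡ 1. → (5, 1)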